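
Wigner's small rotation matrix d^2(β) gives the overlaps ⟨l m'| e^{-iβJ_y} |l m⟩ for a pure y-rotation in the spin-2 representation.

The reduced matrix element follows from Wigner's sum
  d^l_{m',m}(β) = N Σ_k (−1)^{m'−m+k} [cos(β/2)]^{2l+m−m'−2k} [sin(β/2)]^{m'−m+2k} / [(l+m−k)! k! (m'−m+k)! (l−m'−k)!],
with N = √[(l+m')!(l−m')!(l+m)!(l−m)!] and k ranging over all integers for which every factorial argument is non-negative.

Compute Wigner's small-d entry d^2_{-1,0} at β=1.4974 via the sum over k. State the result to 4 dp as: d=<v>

d=0.0896

d^2_{-1,0}(β=1.4974) via Wigner's sum:
Half-angle: c=0.732574, s=0.680687. N=√(1·6·2·2)=4.898979
Admissible k: 1..2 (factorial args all ≥0)
  k=1: (−1)^0·4.8990/(2)·0.7326^3·0.6807^1 = +0.655508
  k=2: (−1)^1·4.8990/(2)·0.7326^1·0.6807^3 = -0.565939
d^2_{-1,0}(1.4974) = +0.655508 -0.565939 = +0.089569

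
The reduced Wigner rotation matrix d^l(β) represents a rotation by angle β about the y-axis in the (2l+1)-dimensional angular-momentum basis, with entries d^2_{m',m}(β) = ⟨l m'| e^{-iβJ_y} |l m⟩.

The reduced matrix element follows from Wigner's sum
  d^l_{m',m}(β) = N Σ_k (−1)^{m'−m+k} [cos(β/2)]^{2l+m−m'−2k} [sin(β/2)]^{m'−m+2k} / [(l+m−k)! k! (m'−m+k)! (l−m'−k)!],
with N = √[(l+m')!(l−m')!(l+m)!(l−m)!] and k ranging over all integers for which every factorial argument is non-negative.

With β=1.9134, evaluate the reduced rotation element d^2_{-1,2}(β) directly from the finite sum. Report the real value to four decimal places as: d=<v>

d=0.6291

d^2_{-1,2}(β=1.9134) via Wigner's sum:
With c≡cos(β/2)=0.576220 and s≡sin(β/2)=0.817294, N=[1·6·24·1]^{1/2}=12.000000
The bounds max(0,m−m')=3 and min(l+m,l−m')=3 give 1 term
  k=3: (−1)^0·12.0000/(6)·0.5762^1·0.8173^3 = +0.629150
d^2_{-1,2}(1.9134) = +0.629150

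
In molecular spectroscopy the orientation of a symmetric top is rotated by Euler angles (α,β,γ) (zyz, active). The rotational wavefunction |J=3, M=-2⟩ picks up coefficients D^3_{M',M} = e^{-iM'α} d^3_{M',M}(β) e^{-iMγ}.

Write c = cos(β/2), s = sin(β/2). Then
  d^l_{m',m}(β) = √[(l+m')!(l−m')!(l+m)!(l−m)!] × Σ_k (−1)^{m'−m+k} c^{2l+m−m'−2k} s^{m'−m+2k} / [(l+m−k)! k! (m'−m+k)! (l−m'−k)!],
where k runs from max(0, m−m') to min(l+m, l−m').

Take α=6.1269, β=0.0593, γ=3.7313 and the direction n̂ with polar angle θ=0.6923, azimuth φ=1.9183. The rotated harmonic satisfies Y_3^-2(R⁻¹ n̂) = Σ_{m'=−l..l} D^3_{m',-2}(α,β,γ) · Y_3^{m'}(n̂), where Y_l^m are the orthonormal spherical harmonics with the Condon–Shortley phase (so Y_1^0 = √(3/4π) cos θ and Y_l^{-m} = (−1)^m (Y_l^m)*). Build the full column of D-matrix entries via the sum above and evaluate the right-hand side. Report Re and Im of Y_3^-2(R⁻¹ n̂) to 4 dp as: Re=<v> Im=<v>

Re=-0.3348 Im=-0.0175

Need the full column D^3_{m',-2} for m'=−3..3 at α=6.1269, β=0.0593, γ=3.7313.
cos(β/2)=0.999560, sin(β/2)=0.029646
d^3_{-3,-2}: single k=1 term ⇒ +0.072457;  D = +0.054922+0.047261i
d^3_{-2,-2}: k∈[0..1] ⇒ +0.997366 -0.004387 = +0.992979;  D = +0.642691+0.756938i
d^3_{-1,-2}: k∈[0..1] ⇒ -0.093542 +0.000165 = -0.093377;  D = -0.048621-0.079720i
d^3_{0,-2}: k∈[0..1] ⇒ +0.004805 -0.000004 = +0.004801;  D = +0.001831+0.004438i
d^3_{1,-2}: k∈[0..1] ⇒ -0.000165 +0.000000 = -0.000164;  D = -0.000038-0.000160i
d^3_{2,-2}: k∈[0..1] ⇒ +0.000004 -0.000000 = +0.000004;  D = +0.000000+0.000004i
d^3_{3,-2}: single k=0 term ⇒ -0.000000;  D = +0.000000-0.000000i
Y_3^{m'}(θ=0.6923,φ=1.9183) and Σ D·Y over m':
  (+0.0549+0.0473i)·(+0.0937+0.0547i)  (+0.6427+0.7569i)·(-0.2462+0.2053i)  (-0.0486-0.0797i)·(-0.1379-0.3807i)  (+0.0018+0.0044i)·(-0.0107+0.0000i)  (-0.0000-0.0002i)·(+0.1379-0.3807i)  (+0.0000+0.0000i)·(-0.2462-0.2053i)  (+0.0000-0.0000i)·(-0.0937+0.0547i)
Y_3^-2(R⁻¹ n̂) = -0.334764-0.017544i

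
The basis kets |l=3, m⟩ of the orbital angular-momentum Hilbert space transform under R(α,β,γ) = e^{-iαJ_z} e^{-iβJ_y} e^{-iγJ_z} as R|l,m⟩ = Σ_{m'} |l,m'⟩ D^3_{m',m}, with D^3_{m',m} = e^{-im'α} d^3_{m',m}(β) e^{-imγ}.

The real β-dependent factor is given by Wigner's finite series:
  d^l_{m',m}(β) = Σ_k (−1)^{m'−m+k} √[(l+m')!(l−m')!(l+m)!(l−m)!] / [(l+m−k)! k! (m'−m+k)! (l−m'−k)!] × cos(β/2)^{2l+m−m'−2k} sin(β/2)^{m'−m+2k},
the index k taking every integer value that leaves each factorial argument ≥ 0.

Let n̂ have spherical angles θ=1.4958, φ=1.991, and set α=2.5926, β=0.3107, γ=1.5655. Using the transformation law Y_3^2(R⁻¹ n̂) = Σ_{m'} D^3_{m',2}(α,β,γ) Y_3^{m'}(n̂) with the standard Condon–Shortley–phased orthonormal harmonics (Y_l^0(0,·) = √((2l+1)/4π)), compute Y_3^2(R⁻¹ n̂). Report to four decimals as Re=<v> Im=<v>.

Re=-0.0884 Im=0.2819

Need the full column D^3_{m',2} for m'=−3..3 at α=2.5926, β=0.3107, γ=1.5655.
cos(β/2)=0.987957, sin(β/2)=0.154726
d^3_{-3,2}: single k=5 term ⇒ +0.000215;  D = -0.000014-0.000214i
d^3_{-2,2}: k∈[4..5] ⇒ +0.002797 -0.000014 = +0.002783;  D = -0.001294+0.002464i
d^3_{-1,2}: k∈[3..4] ⇒ +0.022591 -0.000277 = +0.022314;  D = +0.019157-0.011442i
d^3_{0,2}: k∈[2..3] ⇒ +0.124922 -0.003064 = +0.121858;  D = -0.121851-0.001291i
d^3_{1,2}: k∈[1..2] ⇒ +0.460526 -0.022591 = +0.437935;  D = +0.371139+0.232471i
d^3_{2,2}: k∈[0..1] ⇒ +0.929885 -0.114038 = +0.815848;  D = -0.363815-0.730237i
d^3_{3,2}: single k=0 term ⇒ -0.356722;  D = +0.030915-0.355380i
Y_3^{m'}(θ=1.4958,φ=1.991) and Σ D·Y over m':
  (-0.0000-0.0002i)·(+0.3940+0.1263i)  (-0.0013+0.0025i)·(-0.0508+0.0567i)  (+0.0192-0.0114i)·(+0.1278+0.2860i)  (-0.1219-0.0013i)·(-0.0831+0.0000i)  (+0.3711+0.2325i)·(-0.1278+0.2860i)  (-0.3638-0.7302i)·(-0.0508-0.0567i)  (+0.0309-0.3554i)·(-0.3940+0.1263i)
Y_3^2(R⁻¹ n̂) = -0.088352+0.281916i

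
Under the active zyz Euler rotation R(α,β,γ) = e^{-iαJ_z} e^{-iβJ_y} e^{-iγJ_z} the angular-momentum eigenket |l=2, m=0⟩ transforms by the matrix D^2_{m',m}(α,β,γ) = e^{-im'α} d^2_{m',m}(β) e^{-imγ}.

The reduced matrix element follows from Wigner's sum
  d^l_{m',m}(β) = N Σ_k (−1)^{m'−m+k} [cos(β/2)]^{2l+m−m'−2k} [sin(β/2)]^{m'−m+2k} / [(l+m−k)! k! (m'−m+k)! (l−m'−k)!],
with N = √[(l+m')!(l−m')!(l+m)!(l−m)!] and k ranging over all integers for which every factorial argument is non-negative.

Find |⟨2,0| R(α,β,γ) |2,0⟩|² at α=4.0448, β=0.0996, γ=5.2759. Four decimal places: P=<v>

D^2_{0,0}(4.0448,0.0996,5.2759) = e^{-i·0·4.0448}·d^2_{0,0}(0.0996)·e^{-i·0·5.2759}. Compute d first:
With c≡cos(β/2)=0.998760 and s≡sin(β/2)=0.049779, N=[2·2·2·2]^{1/2}=4.000000
Admissible k: 0..2 (factorial args all ≥0)
  k=0: (−1)^0·4.0000/(4)·0.9988^4·0.0498^0 = +0.995050
  k=1: (−1)^1·4.0000/(1)·0.9988^2·0.0498^2 = -0.009887
  k=2: (−1)^2·4.0000/(4)·0.9988^0·0.0498^4 = +0.000006
d^2_{0,0}(0.0996) = +0.995050 -0.009887 +0.000006 = +0.985169
|D^2_{0,0}|² = |d^2_{0,0}(β)|² = (+0.985169)² = 0.970558 (the z-rotation phases have unit modulus)

P=0.9706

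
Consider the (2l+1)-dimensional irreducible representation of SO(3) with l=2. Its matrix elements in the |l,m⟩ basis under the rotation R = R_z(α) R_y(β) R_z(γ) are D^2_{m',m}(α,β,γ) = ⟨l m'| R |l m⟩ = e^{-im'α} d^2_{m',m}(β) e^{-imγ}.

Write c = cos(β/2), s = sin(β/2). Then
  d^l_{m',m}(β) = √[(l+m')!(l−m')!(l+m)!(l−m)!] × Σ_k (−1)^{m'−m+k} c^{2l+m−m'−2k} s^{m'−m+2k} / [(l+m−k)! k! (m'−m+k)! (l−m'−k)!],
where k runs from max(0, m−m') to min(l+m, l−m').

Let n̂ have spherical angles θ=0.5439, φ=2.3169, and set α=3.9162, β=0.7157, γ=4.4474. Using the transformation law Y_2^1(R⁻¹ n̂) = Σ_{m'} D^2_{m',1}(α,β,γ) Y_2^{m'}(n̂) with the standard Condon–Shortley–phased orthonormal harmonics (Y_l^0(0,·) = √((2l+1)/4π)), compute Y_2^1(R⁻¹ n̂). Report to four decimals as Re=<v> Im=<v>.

Re=-0.3190 Im=0.2050

Need the full column D^2_{m',1} for m'=−2..2 at α=3.9162, β=0.7157, γ=4.4474.
cos(β/2)=0.936652, sin(β/2)=0.350261
d^2_{-2,1}: single k=3 term ⇒ +0.080498;  D = -0.078125-0.019401i
d^2_{-1,1}: k∈[2..3] ⇒ +0.322896 -0.015051 = +0.307844;  D = +0.265423-0.155944i
d^2_{0,1}: k∈[1..2] ⇒ +0.705022 -0.098589 = +0.606432;  D = -0.158824+0.585265i
d^2_{1,1}: k∈[0..1] ⇒ +0.769685 -0.322896 = +0.446790;  D = -0.217964-0.390016i
d^2_{2,1}: single k=0 term ⇒ -0.575648;  D = -0.552172-0.162715i
Y_2^{m'}(θ=0.5439,φ=2.3169) and Σ D·Y over m':
  (-0.0781-0.0194i)·(-0.0081+0.1031i)  (+0.2654-0.1559i)·(-0.2322-0.2512i)  (-0.1588+0.5853i)·(+0.3774+0.0000i)  (-0.2180-0.3900i)·(+0.2322-0.2512i)  (-0.5522-0.1627i)·(-0.0081-0.1031i)
Y_2^1(R⁻¹ n̂) = -0.318996+0.204975i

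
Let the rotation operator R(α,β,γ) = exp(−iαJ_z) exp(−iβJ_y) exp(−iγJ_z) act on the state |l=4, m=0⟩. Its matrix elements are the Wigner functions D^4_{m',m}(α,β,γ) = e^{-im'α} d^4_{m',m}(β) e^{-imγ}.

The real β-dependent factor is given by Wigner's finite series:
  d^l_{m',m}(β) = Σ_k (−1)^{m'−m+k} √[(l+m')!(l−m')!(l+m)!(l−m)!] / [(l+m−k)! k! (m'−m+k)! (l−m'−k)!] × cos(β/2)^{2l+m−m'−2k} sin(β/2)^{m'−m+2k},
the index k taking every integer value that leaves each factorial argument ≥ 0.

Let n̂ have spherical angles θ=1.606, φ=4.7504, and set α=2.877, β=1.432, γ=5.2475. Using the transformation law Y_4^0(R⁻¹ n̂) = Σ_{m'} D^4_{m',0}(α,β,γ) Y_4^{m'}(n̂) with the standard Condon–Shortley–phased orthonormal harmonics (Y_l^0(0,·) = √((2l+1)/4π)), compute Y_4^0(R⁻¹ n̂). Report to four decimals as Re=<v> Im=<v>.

Re=0.0620 Im=0.0000

Need the full column D^4_{m',0} for m'=−4..4 at α=2.877, β=1.432, γ=5.2475.
cos(β/2)=0.754437, sin(β/2)=0.656372
d^4_{-4,0}: single k=4 term ⇒ +0.503086;  D = +0.246659-0.438468i
d^4_{-3,0}: k∈[3..4] ⇒ +0.817768 -0.618991 = +0.198777;  D = -0.139374+0.141730i
d^4_{-2,0}: k∈[2..4] ⇒ +0.753634 -1.521189 +0.431786 = -0.335769;  D = -0.289842+0.169506i
d^4_{-1,0}: k∈[1..4] ⇒ +0.408345 -1.854524 +1.403739 -0.177088 = -0.219528;  D = +0.211888-0.057410i
d^4_{0,0}: k∈[0..4] ⇒ +0.104951 -1.271039 +2.164690 -0.728228 +0.034451 = +0.304824;  D = +0.304824+0.000000i
d^4_{1,0}: k∈[0..3] ⇒ -0.408345 +1.854524 -1.403739 +0.177088 = +0.219528;  D = -0.211888-0.057410i
d^4_{2,0}: k∈[0..2] ⇒ +0.753634 -1.521189 +0.431786 = -0.335769;  D = -0.289842-0.169506i
d^4_{3,0}: k∈[0..1] ⇒ -0.817768 +0.618991 = -0.198777;  D = +0.139374+0.141730i
d^4_{4,0}: single k=0 term ⇒ +0.503086;  D = +0.246659+0.438468i
Y_4^{m'}(θ=1.606,φ=4.7504) and Σ D·Y over m':
  (+0.2467-0.4385i)·(+0.4363-0.0669i)  (-0.1394+0.1417i)·(+0.0050+0.0437i)  (-0.2898+0.1695i)·(+0.3303-0.0252i)  (+0.2119-0.0574i)·(+0.0019+0.0497i)  (+0.3048+0.0000i)·(+0.3134+0.0000i)  (-0.2119-0.0574i)·(-0.0019+0.0497i)  (-0.2898-0.1695i)·(+0.3303+0.0252i)  (+0.1394+0.1417i)·(-0.0050+0.0437i)  (+0.2467+0.4385i)·(+0.4363+0.0669i)
Y_4^0(R⁻¹ n̂) = +0.061986-0.000000i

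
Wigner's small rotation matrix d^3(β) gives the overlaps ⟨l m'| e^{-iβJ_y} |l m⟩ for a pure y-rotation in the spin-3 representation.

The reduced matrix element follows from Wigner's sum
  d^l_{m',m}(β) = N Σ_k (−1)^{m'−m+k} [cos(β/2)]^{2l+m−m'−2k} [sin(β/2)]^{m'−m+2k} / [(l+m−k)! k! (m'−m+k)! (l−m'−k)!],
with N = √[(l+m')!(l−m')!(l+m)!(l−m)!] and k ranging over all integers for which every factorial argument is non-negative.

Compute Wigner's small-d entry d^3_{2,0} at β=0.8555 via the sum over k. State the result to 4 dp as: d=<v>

d^3_{2,0}(β=0.8555) via Wigner's sum:
Half-angle: c=0.909901, s=0.414825. N=√(120·1·6·6)=65.726707
The bounds max(0,m−m')=0 and min(l+m,l−m')=1 give 2 terms
  k=0: (−1)^2·65.7267/(12)·0.9099^4·0.4148^2 = +0.646051
  k=1: (−1)^3·65.7267/(12)·0.9099^2·0.4148^4 = -0.134279
d^3_{2,0}(0.8555) = +0.646051 -0.134279 = +0.511772

d=0.5118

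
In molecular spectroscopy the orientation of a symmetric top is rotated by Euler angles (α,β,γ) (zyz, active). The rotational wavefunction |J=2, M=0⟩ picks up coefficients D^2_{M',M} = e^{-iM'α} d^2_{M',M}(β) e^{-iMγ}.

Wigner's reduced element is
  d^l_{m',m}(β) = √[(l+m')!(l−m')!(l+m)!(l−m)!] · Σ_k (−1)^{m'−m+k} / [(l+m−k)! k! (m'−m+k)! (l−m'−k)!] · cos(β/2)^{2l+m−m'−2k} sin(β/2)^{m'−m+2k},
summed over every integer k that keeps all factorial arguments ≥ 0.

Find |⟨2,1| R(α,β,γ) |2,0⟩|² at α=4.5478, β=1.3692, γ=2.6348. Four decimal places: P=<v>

Split into d^2_{1,0}(β=1.3692) × two z-phases.
Half-angle: c=0.774672, s=0.632363. N=√(6·1·2·2)=4.898979
k∈{0,1} keeps every argument non-negative
  k=0: (−1)^1·4.8990/(2)·0.7747^3·0.6324^1 = -0.720105
  k=1: (−1)^2·4.8990/(2)·0.7747^1·0.6324^3 = +0.479836
d^2_{1,0}(1.3692) = -0.720105 +0.479836 = -0.240269
|D^2_{1,0}|² = |d^2_{1,0}(β)|² = (-0.240269)² = 0.057729 (the z-rotation phases have unit modulus)

P=0.0577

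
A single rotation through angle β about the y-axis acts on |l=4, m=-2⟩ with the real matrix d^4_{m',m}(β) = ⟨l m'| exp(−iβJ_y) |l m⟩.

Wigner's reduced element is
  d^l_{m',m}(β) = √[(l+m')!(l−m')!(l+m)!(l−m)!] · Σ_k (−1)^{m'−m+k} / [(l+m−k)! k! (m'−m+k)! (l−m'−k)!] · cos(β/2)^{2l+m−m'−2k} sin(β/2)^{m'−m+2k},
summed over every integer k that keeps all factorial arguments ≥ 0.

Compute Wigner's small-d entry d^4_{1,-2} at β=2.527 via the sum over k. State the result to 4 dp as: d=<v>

d^4_{1,-2}(β=2.527) via Wigner's sum:
With c≡cos(β/2)=0.302483 and s≡sin(β/2)=0.953155, N=[120·6·2·720]^{1/2}=1018.233765
k∈{0,1,2} keeps every argument non-negative
  k=0: (−1)^3·1018.2338/(72)·0.3025^5·0.9532^3 = -0.031010
  k=1: (−1)^4·1018.2338/(48)·0.3025^3·0.9532^5 = +0.461876
  k=2: (−1)^5·1018.2338/(240)·0.3025^1·0.9532^7 = -0.917236
d^4_{1,-2}(2.527) = -0.031010 +0.461876 -0.917236 = -0.486371

d=-0.4864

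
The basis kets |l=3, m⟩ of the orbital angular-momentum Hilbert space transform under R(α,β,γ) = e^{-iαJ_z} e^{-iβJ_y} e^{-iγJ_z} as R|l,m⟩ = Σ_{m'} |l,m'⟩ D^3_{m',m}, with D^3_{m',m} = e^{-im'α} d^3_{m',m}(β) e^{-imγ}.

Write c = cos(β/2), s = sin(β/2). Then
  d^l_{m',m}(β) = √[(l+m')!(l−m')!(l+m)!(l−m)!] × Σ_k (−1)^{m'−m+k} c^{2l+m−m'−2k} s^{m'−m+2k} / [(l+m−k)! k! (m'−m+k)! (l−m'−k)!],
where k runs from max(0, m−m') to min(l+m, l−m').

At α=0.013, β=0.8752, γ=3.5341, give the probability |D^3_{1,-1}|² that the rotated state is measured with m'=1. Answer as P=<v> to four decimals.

D^3_{1,-1}(0.013,0.8752,3.5341) = e^{-i·1·0.013}·d^3_{1,-1}(0.8752)·e^{-i·-1·3.5341}. Compute d first:
c=cos(0.8752/2)=0.905771, s=sin(0.8752/2)=0.423767; N=√[24·2·2·24]=48.000000
k∈{0,1,2} keeps every argument non-negative
  k=0: (−1)^2·48.0000/(8)·0.9058^4·0.4238^2 = +0.725236
  k=1: (−1)^3·48.0000/(6)·0.9058^2·0.4238^4 = -0.211658
  k=2: (−1)^4·48.0000/(48)·0.9058^0·0.4238^6 = +0.005791
d^3_{1,-1}(0.8752) = +0.725236 -0.211658 +0.005791 = +0.519369
|D^3_{1,-1}|² = |d^3_{1,-1}(β)|² = (+0.519369)² = 0.269744 (the z-rotation phases have unit modulus)

P=0.2697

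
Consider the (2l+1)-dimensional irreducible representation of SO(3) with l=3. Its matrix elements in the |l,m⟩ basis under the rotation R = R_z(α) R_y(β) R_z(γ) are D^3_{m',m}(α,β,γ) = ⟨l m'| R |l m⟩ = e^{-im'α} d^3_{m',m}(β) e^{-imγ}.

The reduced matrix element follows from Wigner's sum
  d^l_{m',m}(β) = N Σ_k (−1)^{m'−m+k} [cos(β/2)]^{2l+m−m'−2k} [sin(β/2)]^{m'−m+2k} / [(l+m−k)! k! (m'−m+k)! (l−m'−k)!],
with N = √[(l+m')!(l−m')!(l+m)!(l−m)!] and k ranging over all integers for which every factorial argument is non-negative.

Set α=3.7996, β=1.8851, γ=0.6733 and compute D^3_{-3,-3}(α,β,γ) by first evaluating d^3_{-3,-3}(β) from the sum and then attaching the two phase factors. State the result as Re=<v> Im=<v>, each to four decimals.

Split into d^3_{-3,-3}(β=1.8851) × two z-phases.
Half-angle: c=0.587727, s=0.809059. N=√(1·720·1·720)=720.000000
The bounds max(0,m−m')=0 and min(l+m,l−m')=0 give 1 term
  k=0: (−1)^0·720.0000/(720)·0.5877^6·0.8091^0 = +0.041215
d^3_{-3,-3}(1.8851) = +0.041215
Attach z-rotation phases: D = e^{-i(-3)(3.7996)}·(+0.041215)·e^{-i(-3)(0.6733)} = +0.027129+0.031027i

Re=0.0271 Im=0.0310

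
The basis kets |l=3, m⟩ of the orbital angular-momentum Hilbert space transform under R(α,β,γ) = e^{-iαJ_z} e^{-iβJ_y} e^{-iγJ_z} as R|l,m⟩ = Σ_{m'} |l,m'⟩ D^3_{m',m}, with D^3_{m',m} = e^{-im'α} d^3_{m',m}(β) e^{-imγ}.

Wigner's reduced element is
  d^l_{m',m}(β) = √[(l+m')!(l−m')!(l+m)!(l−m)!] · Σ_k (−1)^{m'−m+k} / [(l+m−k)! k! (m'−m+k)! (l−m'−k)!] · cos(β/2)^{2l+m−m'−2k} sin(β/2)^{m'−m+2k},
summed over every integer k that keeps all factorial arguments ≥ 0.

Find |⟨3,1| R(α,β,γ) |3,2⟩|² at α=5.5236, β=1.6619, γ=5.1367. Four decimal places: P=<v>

First d^3_{1,2}(β=1.6619), then the phase factors e^{-i(1)α} and e^{-i(2)γ}:
With c≡cos(β/2)=0.674174 and s≡sin(β/2)=0.738572, N=[24·2·120·1]^{1/2}=75.894664
The bounds max(0,m−m')=1 and min(l+m,l−m')=2 give 2 terms
  k=1: (−1)^0·75.8947/(24)·0.6742^5·0.7386^1 = +0.325278
  k=2: (−1)^1·75.8947/(12)·0.6742^3·0.7386^3 = -0.780775
d^3_{1,2}(1.6619) = +0.325278 -0.780775 = -0.455497
|D^3_{1,2}|² = |d^3_{1,2}(β)|² = (-0.455497)² = 0.207477 (the z-rotation phases have unit modulus)

P=0.2075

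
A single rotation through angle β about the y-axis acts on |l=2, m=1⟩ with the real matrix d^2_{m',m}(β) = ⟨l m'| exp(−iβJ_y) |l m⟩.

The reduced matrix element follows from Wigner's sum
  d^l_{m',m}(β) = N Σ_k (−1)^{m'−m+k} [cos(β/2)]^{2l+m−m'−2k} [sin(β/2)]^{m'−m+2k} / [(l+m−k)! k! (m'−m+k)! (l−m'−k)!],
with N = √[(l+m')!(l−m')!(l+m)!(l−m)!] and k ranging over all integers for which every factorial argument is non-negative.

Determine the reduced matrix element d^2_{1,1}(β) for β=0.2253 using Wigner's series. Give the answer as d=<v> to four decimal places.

d=0.9375

d^2_{1,1}(β=0.2253) via Wigner's sum:
Half-angle: c=0.993662, s=0.112412. N=√(6·1·6·1)=6.000000
Admissible k: 0..1 (factorial args all ≥0)
  k=0: (−1)^0·6.0000/(6)·0.9937^4·0.1124^0 = +0.974887
  k=1: (−1)^1·6.0000/(2)·0.9937^2·0.1124^2 = -0.037430
d^2_{1,1}(0.2253) = +0.974887 -0.037430 = +0.937457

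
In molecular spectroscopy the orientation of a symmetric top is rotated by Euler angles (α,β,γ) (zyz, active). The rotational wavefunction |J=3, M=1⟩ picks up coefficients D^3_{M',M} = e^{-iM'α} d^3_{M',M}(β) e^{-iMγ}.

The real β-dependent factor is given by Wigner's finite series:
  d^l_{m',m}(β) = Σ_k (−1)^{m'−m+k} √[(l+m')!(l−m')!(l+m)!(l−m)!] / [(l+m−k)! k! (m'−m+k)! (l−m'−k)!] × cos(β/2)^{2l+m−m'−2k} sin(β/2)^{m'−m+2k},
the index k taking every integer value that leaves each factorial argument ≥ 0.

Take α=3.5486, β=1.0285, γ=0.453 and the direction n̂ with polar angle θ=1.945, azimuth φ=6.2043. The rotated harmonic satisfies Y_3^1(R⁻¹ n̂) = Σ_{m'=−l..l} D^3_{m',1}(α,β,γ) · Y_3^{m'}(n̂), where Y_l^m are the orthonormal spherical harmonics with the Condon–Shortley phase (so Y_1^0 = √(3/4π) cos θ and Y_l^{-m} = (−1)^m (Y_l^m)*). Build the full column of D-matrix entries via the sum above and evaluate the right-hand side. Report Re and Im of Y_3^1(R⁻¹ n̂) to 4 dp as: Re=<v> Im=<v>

Re=-0.0869 Im=-0.4253

Need the full column D^3_{m',1} for m'=−3..3 at α=3.5486, β=1.0285, γ=0.453.
cos(β/2)=0.870662, sin(β/2)=0.491882
d^3_{-3,1}: single k=4 term ⇒ +0.171865;  D = -0.123620-0.119397i
d^3_{-2,1}: k∈[3..4] ⇒ +0.496777 -0.079278 = +0.417499;  D = +0.390586+0.147470i
d^3_{-1,1}: k∈[2..4] ⇒ +0.834202 -0.355004 +0.014163 = +0.493362;  D = -0.492840+0.022683i
d^3_{0,1}: k∈[1..3] ⇒ +0.852509 -0.816288 +0.086845 = +0.123067;  D = +0.110654-0.053862i
d^3_{1,1}: k∈[0..2] ⇒ +0.435609 -1.112269 +0.266253 = -0.410407;  D = +0.267763-0.311026i
d^3_{2,1}: k∈[0..1] ⇒ -0.778231 +0.496777 = -0.281454;  D = -0.084192+0.268567i
d^3_{3,1}: single k=0 term ⇒ +0.538475;  D = +0.055486+0.535609i
Y_3^{m'}(θ=1.945,φ=6.2043) and Σ D·Y over m':
  (-0.1236-0.1194i)·(+0.3271+0.0789i)  (+0.3906+0.1475i)·(-0.3196-0.0509i)  (-0.4928+0.0227i)·(-0.0995-0.0079i)  (+0.1107-0.0539i)·(+0.3181+0.0000i)  (+0.2678-0.3110i)·(+0.0995-0.0079i)  (-0.0842+0.2686i)·(-0.3196+0.0509i)  (+0.0555+0.5356i)·(-0.3271+0.0789i)
Y_3^1(R⁻¹ n̂) = -0.086868-0.425320i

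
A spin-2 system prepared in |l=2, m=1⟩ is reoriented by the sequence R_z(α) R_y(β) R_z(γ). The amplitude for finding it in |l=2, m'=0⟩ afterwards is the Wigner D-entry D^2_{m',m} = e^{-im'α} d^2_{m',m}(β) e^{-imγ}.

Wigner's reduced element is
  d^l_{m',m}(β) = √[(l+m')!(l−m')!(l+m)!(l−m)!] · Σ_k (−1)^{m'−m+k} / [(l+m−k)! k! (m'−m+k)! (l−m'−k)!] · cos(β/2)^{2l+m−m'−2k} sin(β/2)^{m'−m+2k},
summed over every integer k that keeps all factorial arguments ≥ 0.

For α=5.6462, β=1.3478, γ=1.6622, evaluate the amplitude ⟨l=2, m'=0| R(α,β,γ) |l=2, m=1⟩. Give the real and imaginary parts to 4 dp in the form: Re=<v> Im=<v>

Re=-0.0241 Im=-0.2630

Split into d^2_{0,1}(β=1.3478) × two z-phases.
c=cos(1.3478/2)=0.781394, s=sin(1.3478/2)=0.624038; N=√[2·2·6·1]=4.898979
Admissible k: 1..2 (factorial args all ≥0)
  k=1: (−1)^0·4.8990/(2)·0.7814^3·0.6240^1 = +0.729284
  k=2: (−1)^1·4.8990/(2)·0.7814^1·0.6240^3 = -0.465135
d^2_{0,1}(1.3478) = +0.729284 -0.465135 = +0.264149
Phases: e^{-i·(0)·5.6462}=+1.000000+0.000000i, e^{-i·(1)·1.6622}=-0.091276-0.995826i ⇒ D=-0.024111-0.263046i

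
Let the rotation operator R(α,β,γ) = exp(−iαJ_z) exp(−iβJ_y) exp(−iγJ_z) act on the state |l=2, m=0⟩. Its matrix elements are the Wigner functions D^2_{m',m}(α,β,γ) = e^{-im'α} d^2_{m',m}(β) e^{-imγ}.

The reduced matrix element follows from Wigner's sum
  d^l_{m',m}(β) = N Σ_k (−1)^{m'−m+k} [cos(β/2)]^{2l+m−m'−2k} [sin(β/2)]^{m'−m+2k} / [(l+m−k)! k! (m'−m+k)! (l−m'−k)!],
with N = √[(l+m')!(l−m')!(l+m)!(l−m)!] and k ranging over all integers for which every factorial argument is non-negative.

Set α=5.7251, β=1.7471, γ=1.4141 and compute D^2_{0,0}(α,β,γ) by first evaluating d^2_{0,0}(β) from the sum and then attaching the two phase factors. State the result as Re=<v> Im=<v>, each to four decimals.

First d^2_{0,0}(β=1.7471), then the phase factors e^{-i(0)α} and e^{-i(0)γ}:
Half-angle: c=0.642109, s=0.766613. N=√(2·2·2·2)=4.000000
Admissible k: 0..2 (factorial args all ≥0)
  k=0: (−1)^0·4.0000/(4)·0.6421^4·0.7666^0 = +0.169995
  k=1: (−1)^1·4.0000/(1)·0.6421^2·0.7666^2 = -0.969238
  k=2: (−1)^2·4.0000/(4)·0.6421^0·0.7666^4 = +0.345386
d^2_{0,0}(1.7471) = +0.169995 -0.969238 +0.345386 = -0.453857
D = (+1.000000+0.000000i)·(-0.453857)·(+1.000000+0.000000i) = -0.453857+0.000000i

Re=-0.4539 Im=0.0000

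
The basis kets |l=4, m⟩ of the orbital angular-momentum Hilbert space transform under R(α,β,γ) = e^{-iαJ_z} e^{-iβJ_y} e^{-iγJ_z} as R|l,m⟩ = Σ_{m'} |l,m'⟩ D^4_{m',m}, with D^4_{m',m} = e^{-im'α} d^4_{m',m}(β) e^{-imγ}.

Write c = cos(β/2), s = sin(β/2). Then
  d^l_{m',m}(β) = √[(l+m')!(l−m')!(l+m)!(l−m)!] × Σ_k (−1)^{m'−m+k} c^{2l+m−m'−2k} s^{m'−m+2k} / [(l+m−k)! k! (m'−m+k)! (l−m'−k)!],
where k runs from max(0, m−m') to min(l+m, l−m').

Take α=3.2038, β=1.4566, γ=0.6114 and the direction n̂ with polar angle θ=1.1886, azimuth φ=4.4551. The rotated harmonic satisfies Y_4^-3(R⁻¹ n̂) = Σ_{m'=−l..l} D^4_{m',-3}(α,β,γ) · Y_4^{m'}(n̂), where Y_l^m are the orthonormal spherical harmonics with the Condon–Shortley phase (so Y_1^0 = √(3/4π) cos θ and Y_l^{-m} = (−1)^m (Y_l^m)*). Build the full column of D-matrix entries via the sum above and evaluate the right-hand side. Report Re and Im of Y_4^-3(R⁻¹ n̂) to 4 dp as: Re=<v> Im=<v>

Re=-0.2344 Im=0.2583

Need the full column D^4_{m',-3} for m'=−4..4 at α=3.2038, β=1.4566, γ=0.6114.
cos(β/2)=0.746307, sin(β/2)=0.665602
d^4_{-4,-3}: single k=1 term ⇒ +0.242763;  D = -0.118984+0.211605i
d^4_{-3,-3}: k∈[0..1] ⇒ +0.096237 -0.535836 = -0.439600;  D = -0.191221+0.395831i
d^4_{-2,-3}: k∈[0..1] ⇒ -0.321145 +0.766331 = +0.445186;  D = -0.168356+0.412125i
d^4_{-1,-3}: k∈[0..1] ⇒ +0.607581 -0.805466 = -0.197885;  D = -0.063301+0.187487i
d^4_{0,-3}: k∈[0..1] ⇒ -0.807784 +0.642524 = -0.165260;  D = +0.043028-0.159560i
d^4_{1,-3}: k∈[0..1] ⇒ +0.805466 -0.384408 = +0.421058;  D = +0.084145-0.412564i
d^4_{2,-3}: k∈[0..1] ⇒ -0.609552 +0.161616 = -0.447936;  D = +0.062058-0.443616i
d^4_{3,-3}: k∈[0..1] ⇒ +0.339016 -0.038523 = +0.300493;  D = +0.023050-0.299608i
d^4_{4,-3}: single k=0 term ⇒ -0.122170;  D = +0.001780-0.122157i
Y_4^{m'}(θ=1.1886,φ=4.4551) and Σ D·Y over m':
  (-0.1190+0.2116i)·(+0.1691+0.2810i)  (-0.1912+0.3958i)·(+0.2601-0.2672i)  (-0.1684+0.4121i)·(+0.0066+0.0037i)  (-0.0633+0.1875i)·(+0.0844-0.3208i)  (+0.0430-0.1596i)·(-0.0524+0.0000i)  (+0.0841-0.4126i)·(-0.0844-0.3208i)  (+0.0621-0.4436i)·(+0.0066-0.0037i)  (+0.0230-0.2996i)·(-0.2601-0.2672i)  (+0.0018-0.1222i)·(+0.1691-0.2810i)
Y_4^-3(R⁻¹ n̂) = -0.234435+0.258260i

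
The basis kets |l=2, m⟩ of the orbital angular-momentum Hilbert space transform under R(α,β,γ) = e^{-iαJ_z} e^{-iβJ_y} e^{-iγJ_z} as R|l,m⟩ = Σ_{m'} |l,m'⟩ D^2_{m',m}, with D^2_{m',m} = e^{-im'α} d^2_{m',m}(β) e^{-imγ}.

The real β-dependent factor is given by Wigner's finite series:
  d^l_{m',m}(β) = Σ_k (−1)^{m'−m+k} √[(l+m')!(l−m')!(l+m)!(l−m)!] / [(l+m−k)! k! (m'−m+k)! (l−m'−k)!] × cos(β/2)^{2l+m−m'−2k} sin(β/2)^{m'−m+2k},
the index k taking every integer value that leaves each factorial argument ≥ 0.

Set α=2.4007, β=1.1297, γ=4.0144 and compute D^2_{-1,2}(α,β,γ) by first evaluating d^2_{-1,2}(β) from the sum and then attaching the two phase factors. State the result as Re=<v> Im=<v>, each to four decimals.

Re=0.2055 Im=0.1579

Split into d^2_{-1,2}(β=1.1297) × two z-phases.
c=cos(1.1297/2)=0.844669, s=sin(1.1297/2)=0.535289; N=√[1·6·24·1]=12.000000
Admissible k: 3..3 (factorial args all ≥0)
  k=3: (−1)^0·12.0000/(6)·0.8447^1·0.5353^3 = +0.259109
d^2_{-1,2}(1.1297) = +0.259109
Phases: e^{-i·(-1)·2.4007}=-0.737866+0.674947i, e^{-i·(2)·4.0144}=-0.173929-0.984758i ⇒ D=+0.205472+0.157856i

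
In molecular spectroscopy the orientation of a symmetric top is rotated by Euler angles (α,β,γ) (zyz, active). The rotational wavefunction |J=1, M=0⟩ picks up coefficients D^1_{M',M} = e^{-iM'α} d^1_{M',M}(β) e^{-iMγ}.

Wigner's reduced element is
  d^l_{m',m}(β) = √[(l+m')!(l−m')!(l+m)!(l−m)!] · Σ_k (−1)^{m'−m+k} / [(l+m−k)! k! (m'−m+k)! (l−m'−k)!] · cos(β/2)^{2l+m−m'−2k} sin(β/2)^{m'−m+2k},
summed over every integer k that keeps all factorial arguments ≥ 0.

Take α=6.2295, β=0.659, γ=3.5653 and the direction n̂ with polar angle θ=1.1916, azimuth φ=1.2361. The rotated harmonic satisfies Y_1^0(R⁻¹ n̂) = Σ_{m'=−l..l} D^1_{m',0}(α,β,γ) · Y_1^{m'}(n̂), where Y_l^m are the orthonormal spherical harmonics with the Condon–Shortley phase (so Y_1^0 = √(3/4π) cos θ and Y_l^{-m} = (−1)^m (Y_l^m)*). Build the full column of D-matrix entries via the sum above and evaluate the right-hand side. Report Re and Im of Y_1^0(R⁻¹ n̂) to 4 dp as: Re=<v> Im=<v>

Re=0.2201 Im=0.0000

Need the full column D^1_{m',0} for m'=−1..1 at α=6.2295, β=0.659, γ=3.5653.
cos(β/2)=0.946204, sin(β/2)=0.323570
d^1_{-1,0}: single k=1 term ⇒ +0.432980;  D = +0.432356-0.023234i
d^1_{0,0}: k∈[0..1] ⇒ +0.895302 -0.104698 = +0.790605;  D = +0.790605+0.000000i
d^1_{1,0}: single k=0 term ⇒ -0.432980;  D = -0.432356-0.023234i
Y_1^{m'}(θ=1.1916,φ=1.2361) and Σ D·Y over m':
  (+0.4324-0.0232i)·(+0.1054-0.3031i)  (+0.7906+0.0000i)·(+0.1809+0.0000i)  (-0.4324-0.0232i)·(-0.1054-0.3031i)
Y_1^0(R⁻¹ n̂) = +0.220073+0.000000i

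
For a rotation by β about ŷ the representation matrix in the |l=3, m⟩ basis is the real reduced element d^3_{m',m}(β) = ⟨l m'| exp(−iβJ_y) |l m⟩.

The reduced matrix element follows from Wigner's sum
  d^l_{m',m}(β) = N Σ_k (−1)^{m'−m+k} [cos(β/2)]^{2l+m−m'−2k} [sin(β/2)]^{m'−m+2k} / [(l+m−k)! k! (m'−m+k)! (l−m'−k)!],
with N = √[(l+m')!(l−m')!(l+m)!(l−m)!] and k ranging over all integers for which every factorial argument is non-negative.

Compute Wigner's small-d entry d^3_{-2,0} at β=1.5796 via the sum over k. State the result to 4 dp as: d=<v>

d^3_{-2,0}(β=1.5796) via Wigner's sum:
Half-angle: c=0.703987, s=0.710212. N=√(1·120·6·6)=65.726707
Admissible k: 2..3 (factorial args all ≥0)
  k=2: (−1)^0·65.7267/(12)·0.7040^4·0.7102^2 = +0.678573
  k=3: (−1)^1·65.7267/(12)·0.7040^2·0.7102^4 = -0.690627
d^3_{-2,0}(1.5796) = +0.678573 -0.690627 = -0.012054

d=-0.0121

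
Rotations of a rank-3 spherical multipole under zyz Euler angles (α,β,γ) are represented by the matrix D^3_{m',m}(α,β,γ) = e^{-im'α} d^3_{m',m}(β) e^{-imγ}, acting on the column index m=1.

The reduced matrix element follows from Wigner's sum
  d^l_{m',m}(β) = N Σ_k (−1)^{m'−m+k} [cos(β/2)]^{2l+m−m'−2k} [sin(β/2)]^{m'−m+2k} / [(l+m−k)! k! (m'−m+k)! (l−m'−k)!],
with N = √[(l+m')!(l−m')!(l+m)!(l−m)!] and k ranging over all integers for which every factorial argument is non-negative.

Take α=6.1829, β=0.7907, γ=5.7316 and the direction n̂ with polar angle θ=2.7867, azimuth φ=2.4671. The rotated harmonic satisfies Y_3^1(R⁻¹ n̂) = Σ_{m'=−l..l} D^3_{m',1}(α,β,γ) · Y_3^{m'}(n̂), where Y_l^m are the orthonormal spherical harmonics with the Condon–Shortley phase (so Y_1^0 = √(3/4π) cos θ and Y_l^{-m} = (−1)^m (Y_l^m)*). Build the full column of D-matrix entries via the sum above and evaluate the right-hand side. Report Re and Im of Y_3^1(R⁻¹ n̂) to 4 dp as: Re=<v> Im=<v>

Re=-0.2620 Im=-0.3587

Need the full column D^3_{m',1} for m'=−3..3 at α=6.1829, β=0.7907, γ=5.7316.
cos(β/2)=0.922862, sin(β/2)=0.385131
d^3_{-3,1}: single k=4 term ⇒ +0.072569;  D = +0.070300+0.018005i
d^3_{-2,1}: k∈[3..4] ⇒ +0.283966 -0.024728 = +0.259238;  D = +0.243431+0.089139i
d^3_{-1,1}: k∈[2..4] ⇒ +0.645528 -0.149899 +0.003263 = +0.498893;  D = +0.448944+0.217585i
d^3_{0,1}: k∈[1..3] ⇒ +0.893064 -0.466604 +0.027088 = +0.453548;  D = +0.386285+0.237677i
d^3_{1,1}: k∈[0..2] ⇒ +0.617760 -0.860705 +0.112424 = -0.130520;  D = -0.103757-0.079183i
d^3_{2,1}: k∈[0..1] ⇒ -0.815252 +0.283966 = -0.531287;  D = -0.387955-0.362983i
d^3_{3,1}: single k=0 term ⇒ +0.416687;  D = +0.274241+0.313719i
Y_3^{m'}(θ=2.7867,φ=2.4671) and Σ D·Y over m':
  (+0.0703+0.0180i)·(+0.0077-0.0157i)  (+0.2434+0.0891i)·(-0.0255-0.1129i)  (+0.4489+0.2176i)·(-0.2979-0.2382i)  (+0.3863+0.2377i)·(-0.4886+0.0000i)  (-0.1038-0.0792i)·(+0.2979-0.2382i)  (-0.3880-0.3630i)·(-0.0255+0.1129i)  (+0.2742+0.3137i)·(-0.0077-0.0157i)
Y_3^1(R⁻¹ n̂) = -0.262033-0.358734i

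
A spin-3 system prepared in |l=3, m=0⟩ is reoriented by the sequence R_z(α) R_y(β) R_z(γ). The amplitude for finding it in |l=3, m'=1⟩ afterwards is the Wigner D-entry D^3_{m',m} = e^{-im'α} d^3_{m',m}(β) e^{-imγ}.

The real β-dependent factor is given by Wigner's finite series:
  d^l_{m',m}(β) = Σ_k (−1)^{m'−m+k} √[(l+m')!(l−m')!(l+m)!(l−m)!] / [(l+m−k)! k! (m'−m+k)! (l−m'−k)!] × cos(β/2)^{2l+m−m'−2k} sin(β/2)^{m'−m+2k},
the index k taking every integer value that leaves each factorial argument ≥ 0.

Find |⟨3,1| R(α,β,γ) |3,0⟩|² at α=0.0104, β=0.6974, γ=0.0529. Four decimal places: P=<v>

P=0.2904

D^3_{1,0}(0.0104,0.6974,0.0529) = e^{-i·1·0.0104}·d^3_{1,0}(0.6974)·e^{-i·0·0.0529}. Compute d first:
c=cos(0.6974/2)=0.939818, s=sin(0.6974/2)=0.341676; N=√[24·2·6·6]=41.569219
k: max(0,(0)−(1))=0 … min(3+(0),3−(1))=2
  k=0: (−1)^1·41.5692/(12)·0.9398^5·0.3417^1 = -0.867808
  k=1: (−1)^2·41.5692/(4)·0.9398^3·0.3417^3 = +0.344102
  k=2: (−1)^3·41.5692/(12)·0.9398^1·0.3417^5 = -0.015160
d^3_{1,0}(0.6974) = -0.867808 +0.344102 -0.015160 = -0.538866
|D^3_{1,0}|² = |d^3_{1,0}(β)|² = (-0.538866)² = 0.290377 (the z-rotation phases have unit modulus)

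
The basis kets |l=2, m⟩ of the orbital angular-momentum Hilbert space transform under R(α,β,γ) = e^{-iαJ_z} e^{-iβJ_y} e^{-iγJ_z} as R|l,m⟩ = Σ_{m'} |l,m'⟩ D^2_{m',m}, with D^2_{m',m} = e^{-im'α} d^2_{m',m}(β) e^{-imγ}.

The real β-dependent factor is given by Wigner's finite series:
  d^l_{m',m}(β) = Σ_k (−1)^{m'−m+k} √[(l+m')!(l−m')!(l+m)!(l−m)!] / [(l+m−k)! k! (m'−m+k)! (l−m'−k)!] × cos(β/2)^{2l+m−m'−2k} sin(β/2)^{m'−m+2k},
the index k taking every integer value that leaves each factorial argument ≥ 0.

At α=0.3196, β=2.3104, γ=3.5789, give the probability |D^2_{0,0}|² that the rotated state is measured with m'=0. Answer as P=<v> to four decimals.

D^2_{0,0}(0.3196,2.3104,3.5789) = e^{-i·0·0.3196}·d^2_{0,0}(2.3104)·e^{-i·0·3.5789}. Compute d first:
c=cos(2.3104/2)=0.403736, s=sin(2.3104/2)=0.914876; N=√[2·2·2·2]=4.000000
k∈{0,1,2} keeps every argument non-negative
  k=0: (−1)^0·4.0000/(4)·0.4037^4·0.9149^0 = +0.026570
  k=1: (−1)^1·4.0000/(1)·0.4037^2·0.9149^2 = -0.545730
  k=2: (−1)^2·4.0000/(4)·0.4037^0·0.9149^4 = +0.700565
d^2_{0,0}(2.3104) = +0.026570 -0.545730 +0.700565 = +0.181404
|D^2_{0,0}|² = |d^2_{0,0}(β)|² = (+0.181404)² = 0.032908 (the z-rotation phases have unit modulus)

P=0.0329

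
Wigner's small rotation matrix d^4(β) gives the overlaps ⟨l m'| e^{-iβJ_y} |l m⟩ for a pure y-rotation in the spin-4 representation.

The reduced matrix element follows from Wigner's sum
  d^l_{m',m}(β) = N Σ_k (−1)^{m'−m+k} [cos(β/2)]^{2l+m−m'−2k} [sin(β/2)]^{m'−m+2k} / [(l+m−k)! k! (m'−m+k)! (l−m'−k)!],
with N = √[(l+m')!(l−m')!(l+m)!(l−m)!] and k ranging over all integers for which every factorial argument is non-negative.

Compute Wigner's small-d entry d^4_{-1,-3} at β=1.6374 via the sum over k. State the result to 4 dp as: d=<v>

d^4_{-1,-3}(β=1.6374) via Wigner's sum:
With c≡cos(β/2)=0.683171 and s≡sin(β/2)=0.730258, N=[6·120·1·5040]^{1/2}=1904.940944
The bounds max(0,m−m')=0 and min(l+m,l−m')=1 give 2 terms
  k=0: (−1)^2·1904.9409/(240)·0.6832^6·0.7303^2 = +0.430329
  k=1: (−1)^3·1904.9409/(144)·0.6832^4·0.7303^4 = -0.819489
d^4_{-1,-3}(1.6374) = +0.430329 -0.819489 = -0.389160

d=-0.3892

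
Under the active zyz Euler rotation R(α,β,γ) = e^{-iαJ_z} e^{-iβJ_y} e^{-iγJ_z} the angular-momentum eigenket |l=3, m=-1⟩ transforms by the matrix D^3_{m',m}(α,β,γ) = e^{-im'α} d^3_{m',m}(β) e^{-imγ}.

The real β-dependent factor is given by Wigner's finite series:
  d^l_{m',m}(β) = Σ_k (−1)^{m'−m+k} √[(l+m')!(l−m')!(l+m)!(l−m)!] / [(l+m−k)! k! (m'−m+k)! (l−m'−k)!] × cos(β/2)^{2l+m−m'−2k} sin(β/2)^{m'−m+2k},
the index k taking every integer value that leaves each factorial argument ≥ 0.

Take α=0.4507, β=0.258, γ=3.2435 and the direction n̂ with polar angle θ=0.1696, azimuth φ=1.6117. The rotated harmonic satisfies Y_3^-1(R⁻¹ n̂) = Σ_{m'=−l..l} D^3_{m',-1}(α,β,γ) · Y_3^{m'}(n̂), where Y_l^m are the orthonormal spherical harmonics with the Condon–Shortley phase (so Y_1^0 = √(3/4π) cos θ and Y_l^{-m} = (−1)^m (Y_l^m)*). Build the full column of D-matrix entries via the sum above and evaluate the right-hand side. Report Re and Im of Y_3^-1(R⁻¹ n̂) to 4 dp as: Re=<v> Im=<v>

Need the full column D^3_{m',-1} for m'=−3..3 at α=0.4507, β=0.258, γ=3.2435.
cos(β/2)=0.991691, sin(β/2)=0.128643
d^3_{-3,-1}: single k=2 term ⇒ +0.061990;  D = -0.007223-0.061568i
d^3_{-2,-1}: k∈[1..2] ⇒ +0.390181 -0.013131 = +0.377050;  D = -0.202670-0.317949i
d^3_{-1,-1}: k∈[0..2] ⇒ +0.951170 -0.128046 +0.001616 = +0.824741;  D = -0.701985-0.432913i
d^3_{0,-1}: k∈[0..2] ⇒ -0.427422 +0.021577 -0.000121 = -0.405966;  D = +0.403860+0.041299i
d^3_{1,-1}: k∈[0..2] ⇒ +0.096034 -0.002155 +0.000005 = +0.093884;  D = -0.088231+0.032086i
d^3_{2,-1}: k∈[0..1] ⇒ -0.013131 +0.000110 = -0.013021;  D = +0.009077-0.009336i
d^3_{3,-1}: single k=0 term ⇒ +0.001043;  D = -0.000329+0.000990i
Y_3^{m'}(θ=0.1696,φ=1.6117) and Σ D·Y over m':
  (-0.0072-0.0616i)·(+0.0002+0.0020i)  (-0.2027-0.3179i)·(-0.0286+0.0023i)  (-0.7020-0.4329i)·(-0.0086-0.2102i)  (+0.4039+0.0413i)·(+0.6832+0.0000i)  (-0.0882+0.0321i)·(+0.0086-0.2102i)  (+0.0091-0.0093i)·(-0.0286-0.0023i)  (-0.0003+0.0010i)·(-0.0002+0.0020i)
Y_3^-1(R⁻¹ n̂) = +0.203324+0.207196i

Re=0.2033 Im=0.2072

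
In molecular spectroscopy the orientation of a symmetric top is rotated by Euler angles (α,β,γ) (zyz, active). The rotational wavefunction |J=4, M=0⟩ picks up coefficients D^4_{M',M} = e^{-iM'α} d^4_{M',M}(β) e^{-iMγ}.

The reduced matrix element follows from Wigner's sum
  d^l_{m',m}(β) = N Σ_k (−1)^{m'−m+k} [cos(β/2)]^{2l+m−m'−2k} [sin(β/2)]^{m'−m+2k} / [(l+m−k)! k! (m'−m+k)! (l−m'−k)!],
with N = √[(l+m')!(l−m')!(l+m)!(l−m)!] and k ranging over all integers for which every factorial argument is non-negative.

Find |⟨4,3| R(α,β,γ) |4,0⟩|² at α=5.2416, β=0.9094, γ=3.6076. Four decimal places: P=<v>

P=0.1993

First d^4_{3,0}(β=0.9094), then the phase factors e^{-i(3)α} and e^{-i(0)γ}:
c=cos(0.9094/2)=0.898393, s=sin(0.9094/2)=0.439193; N=√[5040·1·24·24]=1703.830978
k∈{0,1} keeps every argument non-negative
  k=0: (−1)^3·1703.8310/(144)·0.8984^5·0.4392^3 = -0.586626
  k=1: (−1)^4·1703.8310/(144)·0.8984^3·0.4392^5 = +0.140197
d^4_{3,0}(0.9094) = -0.586626 +0.140197 = -0.446429
|D^4_{3,0}|² = |d^4_{3,0}(β)|² = (-0.446429)² = 0.199298 (the z-rotation phases have unit modulus)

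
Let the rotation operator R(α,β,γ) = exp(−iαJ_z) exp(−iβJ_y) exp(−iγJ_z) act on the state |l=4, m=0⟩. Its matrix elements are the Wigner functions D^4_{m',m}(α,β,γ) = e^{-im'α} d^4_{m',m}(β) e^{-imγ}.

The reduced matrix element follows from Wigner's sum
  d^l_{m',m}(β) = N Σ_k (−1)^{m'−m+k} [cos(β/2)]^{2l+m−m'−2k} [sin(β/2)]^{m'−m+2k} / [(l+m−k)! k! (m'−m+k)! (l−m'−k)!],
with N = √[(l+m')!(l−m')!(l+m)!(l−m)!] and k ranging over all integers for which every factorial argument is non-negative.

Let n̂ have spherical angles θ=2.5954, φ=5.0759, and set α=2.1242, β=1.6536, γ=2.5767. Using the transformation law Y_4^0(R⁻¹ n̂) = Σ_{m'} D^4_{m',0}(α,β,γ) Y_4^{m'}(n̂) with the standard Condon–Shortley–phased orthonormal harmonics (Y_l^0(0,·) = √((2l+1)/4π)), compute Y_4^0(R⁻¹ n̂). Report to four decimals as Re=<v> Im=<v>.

Re=-0.1547 Im=0.0000

Need the full column D^4_{m',0} for m'=−4..4 at α=2.1242, β=1.6536, γ=2.5767.
cos(β/2)=0.677234, sin(β/2)=0.735768
d^4_{-4,0}: single k=4 term ⇒ +0.515783;  D = -0.309188+0.412837i
d^4_{-3,0}: k∈[3..4] ⇒ +0.671397 -0.792472 = -0.121075;  D = -0.120592-0.010811i
d^4_{-2,0}: k∈[2..4] ⇒ +0.495489 -1.559580 +0.690309 = -0.373782;  D = +0.167274+0.334263i
d^4_{-1,0}: k∈[1..4] ⇒ +0.214994 -1.522585 +1.797158 -0.353541 = +0.136026;  D = -0.071493+0.115723i
d^4_{0,0}: k∈[0..4] ⇒ +0.044250 -0.835667 +2.219322 -1.164240 +0.085887 = +0.349552;  D = +0.349552+0.000000i
d^4_{1,0}: k∈[0..3] ⇒ -0.214994 +1.522585 -1.797158 +0.353541 = -0.136026;  D = +0.071493+0.115723i
d^4_{2,0}: k∈[0..2] ⇒ +0.495489 -1.559580 +0.690309 = -0.373782;  D = +0.167274-0.334263i
d^4_{3,0}: k∈[0..1] ⇒ -0.671397 +0.792472 = +0.121075;  D = +0.120592-0.010811i
d^4_{4,0}: single k=0 term ⇒ +0.515783;  D = -0.309188-0.412837i
Y_4^{m'}(θ=2.5954,φ=5.0759) and Σ D·Y over m':
  (-0.3092+0.4128i)·(+0.0038-0.0320i)  (-0.1206-0.0108i)·(+0.1329+0.0693i)  (+0.1673+0.3343i)·(-0.2773+0.2466i)  (-0.0715+0.1157i)·(-0.1576-0.4144i)  (+0.3496+0.0000i)·(-0.0259+0.0000i)  (+0.0715+0.1157i)·(+0.1576-0.4144i)  (+0.1673-0.3343i)·(-0.2773-0.2466i)  (+0.1206-0.0108i)·(-0.1329+0.0693i)  (-0.3092-0.4128i)·(+0.0038+0.0320i)
Y_4^0(R⁻¹ n̂) = -0.154710+0.000000i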